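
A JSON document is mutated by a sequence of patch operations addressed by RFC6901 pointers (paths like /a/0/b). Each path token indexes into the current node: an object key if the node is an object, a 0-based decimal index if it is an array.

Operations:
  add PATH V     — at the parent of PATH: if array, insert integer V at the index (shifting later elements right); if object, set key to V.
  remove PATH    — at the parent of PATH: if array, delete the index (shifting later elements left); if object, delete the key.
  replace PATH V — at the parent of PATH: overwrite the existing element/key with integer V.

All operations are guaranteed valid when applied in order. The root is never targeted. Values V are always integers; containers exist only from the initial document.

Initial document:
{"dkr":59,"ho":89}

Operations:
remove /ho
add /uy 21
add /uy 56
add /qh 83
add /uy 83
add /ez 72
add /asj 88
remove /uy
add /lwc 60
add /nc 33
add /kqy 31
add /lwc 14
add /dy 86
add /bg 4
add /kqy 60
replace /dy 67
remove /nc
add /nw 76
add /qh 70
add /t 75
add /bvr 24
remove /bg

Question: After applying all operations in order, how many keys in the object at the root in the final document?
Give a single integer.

After op 1 (remove /ho): {"dkr":59}
After op 2 (add /uy 21): {"dkr":59,"uy":21}
After op 3 (add /uy 56): {"dkr":59,"uy":56}
After op 4 (add /qh 83): {"dkr":59,"qh":83,"uy":56}
After op 5 (add /uy 83): {"dkr":59,"qh":83,"uy":83}
After op 6 (add /ez 72): {"dkr":59,"ez":72,"qh":83,"uy":83}
After op 7 (add /asj 88): {"asj":88,"dkr":59,"ez":72,"qh":83,"uy":83}
After op 8 (remove /uy): {"asj":88,"dkr":59,"ez":72,"qh":83}
After op 9 (add /lwc 60): {"asj":88,"dkr":59,"ez":72,"lwc":60,"qh":83}
After op 10 (add /nc 33): {"asj":88,"dkr":59,"ez":72,"lwc":60,"nc":33,"qh":83}
After op 11 (add /kqy 31): {"asj":88,"dkr":59,"ez":72,"kqy":31,"lwc":60,"nc":33,"qh":83}
After op 12 (add /lwc 14): {"asj":88,"dkr":59,"ez":72,"kqy":31,"lwc":14,"nc":33,"qh":83}
After op 13 (add /dy 86): {"asj":88,"dkr":59,"dy":86,"ez":72,"kqy":31,"lwc":14,"nc":33,"qh":83}
After op 14 (add /bg 4): {"asj":88,"bg":4,"dkr":59,"dy":86,"ez":72,"kqy":31,"lwc":14,"nc":33,"qh":83}
After op 15 (add /kqy 60): {"asj":88,"bg":4,"dkr":59,"dy":86,"ez":72,"kqy":60,"lwc":14,"nc":33,"qh":83}
After op 16 (replace /dy 67): {"asj":88,"bg":4,"dkr":59,"dy":67,"ez":72,"kqy":60,"lwc":14,"nc":33,"qh":83}
After op 17 (remove /nc): {"asj":88,"bg":4,"dkr":59,"dy":67,"ez":72,"kqy":60,"lwc":14,"qh":83}
After op 18 (add /nw 76): {"asj":88,"bg":4,"dkr":59,"dy":67,"ez":72,"kqy":60,"lwc":14,"nw":76,"qh":83}
After op 19 (add /qh 70): {"asj":88,"bg":4,"dkr":59,"dy":67,"ez":72,"kqy":60,"lwc":14,"nw":76,"qh":70}
After op 20 (add /t 75): {"asj":88,"bg":4,"dkr":59,"dy":67,"ez":72,"kqy":60,"lwc":14,"nw":76,"qh":70,"t":75}
After op 21 (add /bvr 24): {"asj":88,"bg":4,"bvr":24,"dkr":59,"dy":67,"ez":72,"kqy":60,"lwc":14,"nw":76,"qh":70,"t":75}
After op 22 (remove /bg): {"asj":88,"bvr":24,"dkr":59,"dy":67,"ez":72,"kqy":60,"lwc":14,"nw":76,"qh":70,"t":75}
Size at the root: 10

Answer: 10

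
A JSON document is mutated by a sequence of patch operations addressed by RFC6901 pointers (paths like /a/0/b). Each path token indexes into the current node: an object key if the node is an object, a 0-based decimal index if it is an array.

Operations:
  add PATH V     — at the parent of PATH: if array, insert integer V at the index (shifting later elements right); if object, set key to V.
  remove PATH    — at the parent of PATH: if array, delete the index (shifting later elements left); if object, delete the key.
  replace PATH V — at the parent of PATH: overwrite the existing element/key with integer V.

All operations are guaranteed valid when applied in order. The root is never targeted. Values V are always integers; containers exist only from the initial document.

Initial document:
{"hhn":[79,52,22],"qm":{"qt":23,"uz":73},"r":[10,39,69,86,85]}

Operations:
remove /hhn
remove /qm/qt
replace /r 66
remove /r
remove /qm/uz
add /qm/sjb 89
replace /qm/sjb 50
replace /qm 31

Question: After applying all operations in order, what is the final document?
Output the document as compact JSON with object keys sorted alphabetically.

After op 1 (remove /hhn): {"qm":{"qt":23,"uz":73},"r":[10,39,69,86,85]}
After op 2 (remove /qm/qt): {"qm":{"uz":73},"r":[10,39,69,86,85]}
After op 3 (replace /r 66): {"qm":{"uz":73},"r":66}
After op 4 (remove /r): {"qm":{"uz":73}}
After op 5 (remove /qm/uz): {"qm":{}}
After op 6 (add /qm/sjb 89): {"qm":{"sjb":89}}
After op 7 (replace /qm/sjb 50): {"qm":{"sjb":50}}
After op 8 (replace /qm 31): {"qm":31}

Answer: {"qm":31}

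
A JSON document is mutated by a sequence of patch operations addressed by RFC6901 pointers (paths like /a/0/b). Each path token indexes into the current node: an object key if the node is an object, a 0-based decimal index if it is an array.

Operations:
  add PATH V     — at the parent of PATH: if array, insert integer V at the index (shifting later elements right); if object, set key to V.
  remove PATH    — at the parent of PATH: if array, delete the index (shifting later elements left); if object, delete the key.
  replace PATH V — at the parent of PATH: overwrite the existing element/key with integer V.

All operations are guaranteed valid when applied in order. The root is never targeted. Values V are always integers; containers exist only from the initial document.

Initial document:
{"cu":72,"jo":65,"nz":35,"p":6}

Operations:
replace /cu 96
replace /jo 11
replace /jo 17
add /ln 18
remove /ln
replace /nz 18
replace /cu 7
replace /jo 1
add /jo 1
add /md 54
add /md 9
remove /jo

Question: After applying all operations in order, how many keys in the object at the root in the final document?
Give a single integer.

After op 1 (replace /cu 96): {"cu":96,"jo":65,"nz":35,"p":6}
After op 2 (replace /jo 11): {"cu":96,"jo":11,"nz":35,"p":6}
After op 3 (replace /jo 17): {"cu":96,"jo":17,"nz":35,"p":6}
After op 4 (add /ln 18): {"cu":96,"jo":17,"ln":18,"nz":35,"p":6}
After op 5 (remove /ln): {"cu":96,"jo":17,"nz":35,"p":6}
After op 6 (replace /nz 18): {"cu":96,"jo":17,"nz":18,"p":6}
After op 7 (replace /cu 7): {"cu":7,"jo":17,"nz":18,"p":6}
After op 8 (replace /jo 1): {"cu":7,"jo":1,"nz":18,"p":6}
After op 9 (add /jo 1): {"cu":7,"jo":1,"nz":18,"p":6}
After op 10 (add /md 54): {"cu":7,"jo":1,"md":54,"nz":18,"p":6}
After op 11 (add /md 9): {"cu":7,"jo":1,"md":9,"nz":18,"p":6}
After op 12 (remove /jo): {"cu":7,"md":9,"nz":18,"p":6}
Size at the root: 4

Answer: 4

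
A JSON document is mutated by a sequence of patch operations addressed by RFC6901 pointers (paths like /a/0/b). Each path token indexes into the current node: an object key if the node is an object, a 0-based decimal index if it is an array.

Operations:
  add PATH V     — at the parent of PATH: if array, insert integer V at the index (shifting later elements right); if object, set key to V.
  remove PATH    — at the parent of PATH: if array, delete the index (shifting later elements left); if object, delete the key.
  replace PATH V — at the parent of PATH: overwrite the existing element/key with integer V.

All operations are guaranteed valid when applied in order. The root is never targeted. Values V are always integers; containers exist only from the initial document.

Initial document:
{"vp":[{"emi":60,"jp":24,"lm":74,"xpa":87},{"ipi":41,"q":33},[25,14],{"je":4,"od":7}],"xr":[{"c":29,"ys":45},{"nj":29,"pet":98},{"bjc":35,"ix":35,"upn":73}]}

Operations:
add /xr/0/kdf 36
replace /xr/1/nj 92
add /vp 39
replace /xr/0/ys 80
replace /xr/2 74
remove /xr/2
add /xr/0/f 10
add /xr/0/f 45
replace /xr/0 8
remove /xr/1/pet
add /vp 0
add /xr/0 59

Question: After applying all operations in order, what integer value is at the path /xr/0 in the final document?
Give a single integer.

Answer: 59

Derivation:
After op 1 (add /xr/0/kdf 36): {"vp":[{"emi":60,"jp":24,"lm":74,"xpa":87},{"ipi":41,"q":33},[25,14],{"je":4,"od":7}],"xr":[{"c":29,"kdf":36,"ys":45},{"nj":29,"pet":98},{"bjc":35,"ix":35,"upn":73}]}
After op 2 (replace /xr/1/nj 92): {"vp":[{"emi":60,"jp":24,"lm":74,"xpa":87},{"ipi":41,"q":33},[25,14],{"je":4,"od":7}],"xr":[{"c":29,"kdf":36,"ys":45},{"nj":92,"pet":98},{"bjc":35,"ix":35,"upn":73}]}
After op 3 (add /vp 39): {"vp":39,"xr":[{"c":29,"kdf":36,"ys":45},{"nj":92,"pet":98},{"bjc":35,"ix":35,"upn":73}]}
After op 4 (replace /xr/0/ys 80): {"vp":39,"xr":[{"c":29,"kdf":36,"ys":80},{"nj":92,"pet":98},{"bjc":35,"ix":35,"upn":73}]}
After op 5 (replace /xr/2 74): {"vp":39,"xr":[{"c":29,"kdf":36,"ys":80},{"nj":92,"pet":98},74]}
After op 6 (remove /xr/2): {"vp":39,"xr":[{"c":29,"kdf":36,"ys":80},{"nj":92,"pet":98}]}
After op 7 (add /xr/0/f 10): {"vp":39,"xr":[{"c":29,"f":10,"kdf":36,"ys":80},{"nj":92,"pet":98}]}
After op 8 (add /xr/0/f 45): {"vp":39,"xr":[{"c":29,"f":45,"kdf":36,"ys":80},{"nj":92,"pet":98}]}
After op 9 (replace /xr/0 8): {"vp":39,"xr":[8,{"nj":92,"pet":98}]}
After op 10 (remove /xr/1/pet): {"vp":39,"xr":[8,{"nj":92}]}
After op 11 (add /vp 0): {"vp":0,"xr":[8,{"nj":92}]}
After op 12 (add /xr/0 59): {"vp":0,"xr":[59,8,{"nj":92}]}
Value at /xr/0: 59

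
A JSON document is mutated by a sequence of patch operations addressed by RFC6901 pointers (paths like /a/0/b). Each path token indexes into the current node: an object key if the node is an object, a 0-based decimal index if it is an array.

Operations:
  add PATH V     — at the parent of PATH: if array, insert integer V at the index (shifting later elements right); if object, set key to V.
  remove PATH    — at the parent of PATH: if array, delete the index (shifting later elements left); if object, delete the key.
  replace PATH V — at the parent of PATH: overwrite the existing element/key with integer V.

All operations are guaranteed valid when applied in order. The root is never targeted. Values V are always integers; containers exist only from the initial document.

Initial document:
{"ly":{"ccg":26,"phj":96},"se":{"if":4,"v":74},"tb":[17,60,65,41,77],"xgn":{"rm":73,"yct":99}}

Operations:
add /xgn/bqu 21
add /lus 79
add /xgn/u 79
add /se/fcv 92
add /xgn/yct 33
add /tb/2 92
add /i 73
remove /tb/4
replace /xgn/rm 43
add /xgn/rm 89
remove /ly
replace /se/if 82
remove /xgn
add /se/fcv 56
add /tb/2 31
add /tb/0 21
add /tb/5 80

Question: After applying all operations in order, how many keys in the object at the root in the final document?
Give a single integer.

Answer: 4

Derivation:
After op 1 (add /xgn/bqu 21): {"ly":{"ccg":26,"phj":96},"se":{"if":4,"v":74},"tb":[17,60,65,41,77],"xgn":{"bqu":21,"rm":73,"yct":99}}
After op 2 (add /lus 79): {"lus":79,"ly":{"ccg":26,"phj":96},"se":{"if":4,"v":74},"tb":[17,60,65,41,77],"xgn":{"bqu":21,"rm":73,"yct":99}}
After op 3 (add /xgn/u 79): {"lus":79,"ly":{"ccg":26,"phj":96},"se":{"if":4,"v":74},"tb":[17,60,65,41,77],"xgn":{"bqu":21,"rm":73,"u":79,"yct":99}}
After op 4 (add /se/fcv 92): {"lus":79,"ly":{"ccg":26,"phj":96},"se":{"fcv":92,"if":4,"v":74},"tb":[17,60,65,41,77],"xgn":{"bqu":21,"rm":73,"u":79,"yct":99}}
After op 5 (add /xgn/yct 33): {"lus":79,"ly":{"ccg":26,"phj":96},"se":{"fcv":92,"if":4,"v":74},"tb":[17,60,65,41,77],"xgn":{"bqu":21,"rm":73,"u":79,"yct":33}}
After op 6 (add /tb/2 92): {"lus":79,"ly":{"ccg":26,"phj":96},"se":{"fcv":92,"if":4,"v":74},"tb":[17,60,92,65,41,77],"xgn":{"bqu":21,"rm":73,"u":79,"yct":33}}
After op 7 (add /i 73): {"i":73,"lus":79,"ly":{"ccg":26,"phj":96},"se":{"fcv":92,"if":4,"v":74},"tb":[17,60,92,65,41,77],"xgn":{"bqu":21,"rm":73,"u":79,"yct":33}}
After op 8 (remove /tb/4): {"i":73,"lus":79,"ly":{"ccg":26,"phj":96},"se":{"fcv":92,"if":4,"v":74},"tb":[17,60,92,65,77],"xgn":{"bqu":21,"rm":73,"u":79,"yct":33}}
After op 9 (replace /xgn/rm 43): {"i":73,"lus":79,"ly":{"ccg":26,"phj":96},"se":{"fcv":92,"if":4,"v":74},"tb":[17,60,92,65,77],"xgn":{"bqu":21,"rm":43,"u":79,"yct":33}}
After op 10 (add /xgn/rm 89): {"i":73,"lus":79,"ly":{"ccg":26,"phj":96},"se":{"fcv":92,"if":4,"v":74},"tb":[17,60,92,65,77],"xgn":{"bqu":21,"rm":89,"u":79,"yct":33}}
After op 11 (remove /ly): {"i":73,"lus":79,"se":{"fcv":92,"if":4,"v":74},"tb":[17,60,92,65,77],"xgn":{"bqu":21,"rm":89,"u":79,"yct":33}}
After op 12 (replace /se/if 82): {"i":73,"lus":79,"se":{"fcv":92,"if":82,"v":74},"tb":[17,60,92,65,77],"xgn":{"bqu":21,"rm":89,"u":79,"yct":33}}
After op 13 (remove /xgn): {"i":73,"lus":79,"se":{"fcv":92,"if":82,"v":74},"tb":[17,60,92,65,77]}
After op 14 (add /se/fcv 56): {"i":73,"lus":79,"se":{"fcv":56,"if":82,"v":74},"tb":[17,60,92,65,77]}
After op 15 (add /tb/2 31): {"i":73,"lus":79,"se":{"fcv":56,"if":82,"v":74},"tb":[17,60,31,92,65,77]}
After op 16 (add /tb/0 21): {"i":73,"lus":79,"se":{"fcv":56,"if":82,"v":74},"tb":[21,17,60,31,92,65,77]}
After op 17 (add /tb/5 80): {"i":73,"lus":79,"se":{"fcv":56,"if":82,"v":74},"tb":[21,17,60,31,92,80,65,77]}
Size at the root: 4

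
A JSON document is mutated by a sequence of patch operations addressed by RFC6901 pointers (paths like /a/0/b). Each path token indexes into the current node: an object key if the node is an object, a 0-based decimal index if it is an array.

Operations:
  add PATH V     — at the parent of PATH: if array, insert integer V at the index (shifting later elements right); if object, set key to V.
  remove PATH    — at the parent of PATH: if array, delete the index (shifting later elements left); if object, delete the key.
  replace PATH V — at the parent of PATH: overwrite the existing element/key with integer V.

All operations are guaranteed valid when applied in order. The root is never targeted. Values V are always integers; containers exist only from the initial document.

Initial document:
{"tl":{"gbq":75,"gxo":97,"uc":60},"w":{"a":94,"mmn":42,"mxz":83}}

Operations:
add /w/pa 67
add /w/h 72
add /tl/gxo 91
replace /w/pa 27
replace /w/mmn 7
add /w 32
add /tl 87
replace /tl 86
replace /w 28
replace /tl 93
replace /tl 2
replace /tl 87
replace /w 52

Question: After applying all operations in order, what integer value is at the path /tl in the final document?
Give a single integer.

Answer: 87

Derivation:
After op 1 (add /w/pa 67): {"tl":{"gbq":75,"gxo":97,"uc":60},"w":{"a":94,"mmn":42,"mxz":83,"pa":67}}
After op 2 (add /w/h 72): {"tl":{"gbq":75,"gxo":97,"uc":60},"w":{"a":94,"h":72,"mmn":42,"mxz":83,"pa":67}}
After op 3 (add /tl/gxo 91): {"tl":{"gbq":75,"gxo":91,"uc":60},"w":{"a":94,"h":72,"mmn":42,"mxz":83,"pa":67}}
After op 4 (replace /w/pa 27): {"tl":{"gbq":75,"gxo":91,"uc":60},"w":{"a":94,"h":72,"mmn":42,"mxz":83,"pa":27}}
After op 5 (replace /w/mmn 7): {"tl":{"gbq":75,"gxo":91,"uc":60},"w":{"a":94,"h":72,"mmn":7,"mxz":83,"pa":27}}
After op 6 (add /w 32): {"tl":{"gbq":75,"gxo":91,"uc":60},"w":32}
After op 7 (add /tl 87): {"tl":87,"w":32}
After op 8 (replace /tl 86): {"tl":86,"w":32}
After op 9 (replace /w 28): {"tl":86,"w":28}
After op 10 (replace /tl 93): {"tl":93,"w":28}
After op 11 (replace /tl 2): {"tl":2,"w":28}
After op 12 (replace /tl 87): {"tl":87,"w":28}
After op 13 (replace /w 52): {"tl":87,"w":52}
Value at /tl: 87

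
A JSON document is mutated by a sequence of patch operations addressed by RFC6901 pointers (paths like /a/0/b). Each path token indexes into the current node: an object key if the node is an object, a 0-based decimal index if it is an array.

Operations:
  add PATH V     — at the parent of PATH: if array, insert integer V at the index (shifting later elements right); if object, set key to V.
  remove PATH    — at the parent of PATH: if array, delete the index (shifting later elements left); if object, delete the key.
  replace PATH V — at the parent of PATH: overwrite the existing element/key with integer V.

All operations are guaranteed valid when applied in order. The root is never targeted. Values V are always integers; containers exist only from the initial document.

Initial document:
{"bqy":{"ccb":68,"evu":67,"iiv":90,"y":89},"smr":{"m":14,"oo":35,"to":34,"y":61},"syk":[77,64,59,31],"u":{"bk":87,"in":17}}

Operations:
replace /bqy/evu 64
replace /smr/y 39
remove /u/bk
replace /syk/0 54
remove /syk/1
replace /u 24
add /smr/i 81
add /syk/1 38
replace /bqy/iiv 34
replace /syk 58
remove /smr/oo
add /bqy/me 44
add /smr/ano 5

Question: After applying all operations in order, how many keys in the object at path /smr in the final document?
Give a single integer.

Answer: 5

Derivation:
After op 1 (replace /bqy/evu 64): {"bqy":{"ccb":68,"evu":64,"iiv":90,"y":89},"smr":{"m":14,"oo":35,"to":34,"y":61},"syk":[77,64,59,31],"u":{"bk":87,"in":17}}
After op 2 (replace /smr/y 39): {"bqy":{"ccb":68,"evu":64,"iiv":90,"y":89},"smr":{"m":14,"oo":35,"to":34,"y":39},"syk":[77,64,59,31],"u":{"bk":87,"in":17}}
After op 3 (remove /u/bk): {"bqy":{"ccb":68,"evu":64,"iiv":90,"y":89},"smr":{"m":14,"oo":35,"to":34,"y":39},"syk":[77,64,59,31],"u":{"in":17}}
After op 4 (replace /syk/0 54): {"bqy":{"ccb":68,"evu":64,"iiv":90,"y":89},"smr":{"m":14,"oo":35,"to":34,"y":39},"syk":[54,64,59,31],"u":{"in":17}}
After op 5 (remove /syk/1): {"bqy":{"ccb":68,"evu":64,"iiv":90,"y":89},"smr":{"m":14,"oo":35,"to":34,"y":39},"syk":[54,59,31],"u":{"in":17}}
After op 6 (replace /u 24): {"bqy":{"ccb":68,"evu":64,"iiv":90,"y":89},"smr":{"m":14,"oo":35,"to":34,"y":39},"syk":[54,59,31],"u":24}
After op 7 (add /smr/i 81): {"bqy":{"ccb":68,"evu":64,"iiv":90,"y":89},"smr":{"i":81,"m":14,"oo":35,"to":34,"y":39},"syk":[54,59,31],"u":24}
After op 8 (add /syk/1 38): {"bqy":{"ccb":68,"evu":64,"iiv":90,"y":89},"smr":{"i":81,"m":14,"oo":35,"to":34,"y":39},"syk":[54,38,59,31],"u":24}
After op 9 (replace /bqy/iiv 34): {"bqy":{"ccb":68,"evu":64,"iiv":34,"y":89},"smr":{"i":81,"m":14,"oo":35,"to":34,"y":39},"syk":[54,38,59,31],"u":24}
After op 10 (replace /syk 58): {"bqy":{"ccb":68,"evu":64,"iiv":34,"y":89},"smr":{"i":81,"m":14,"oo":35,"to":34,"y":39},"syk":58,"u":24}
After op 11 (remove /smr/oo): {"bqy":{"ccb":68,"evu":64,"iiv":34,"y":89},"smr":{"i":81,"m":14,"to":34,"y":39},"syk":58,"u":24}
After op 12 (add /bqy/me 44): {"bqy":{"ccb":68,"evu":64,"iiv":34,"me":44,"y":89},"smr":{"i":81,"m":14,"to":34,"y":39},"syk":58,"u":24}
After op 13 (add /smr/ano 5): {"bqy":{"ccb":68,"evu":64,"iiv":34,"me":44,"y":89},"smr":{"ano":5,"i":81,"m":14,"to":34,"y":39},"syk":58,"u":24}
Size at path /smr: 5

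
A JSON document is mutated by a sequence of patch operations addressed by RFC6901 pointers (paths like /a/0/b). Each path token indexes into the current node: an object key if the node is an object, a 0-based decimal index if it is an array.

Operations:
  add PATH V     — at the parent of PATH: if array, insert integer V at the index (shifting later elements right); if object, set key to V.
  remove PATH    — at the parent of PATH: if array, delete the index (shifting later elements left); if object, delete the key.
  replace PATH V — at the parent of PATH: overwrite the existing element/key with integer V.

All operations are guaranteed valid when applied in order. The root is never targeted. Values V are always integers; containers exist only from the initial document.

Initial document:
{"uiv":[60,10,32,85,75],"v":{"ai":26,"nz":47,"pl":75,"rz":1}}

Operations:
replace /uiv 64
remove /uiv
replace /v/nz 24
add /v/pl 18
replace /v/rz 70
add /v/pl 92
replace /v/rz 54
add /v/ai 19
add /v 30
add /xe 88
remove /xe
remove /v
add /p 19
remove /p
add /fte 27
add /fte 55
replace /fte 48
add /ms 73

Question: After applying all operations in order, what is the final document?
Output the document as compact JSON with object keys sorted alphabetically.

After op 1 (replace /uiv 64): {"uiv":64,"v":{"ai":26,"nz":47,"pl":75,"rz":1}}
After op 2 (remove /uiv): {"v":{"ai":26,"nz":47,"pl":75,"rz":1}}
After op 3 (replace /v/nz 24): {"v":{"ai":26,"nz":24,"pl":75,"rz":1}}
After op 4 (add /v/pl 18): {"v":{"ai":26,"nz":24,"pl":18,"rz":1}}
After op 5 (replace /v/rz 70): {"v":{"ai":26,"nz":24,"pl":18,"rz":70}}
After op 6 (add /v/pl 92): {"v":{"ai":26,"nz":24,"pl":92,"rz":70}}
After op 7 (replace /v/rz 54): {"v":{"ai":26,"nz":24,"pl":92,"rz":54}}
After op 8 (add /v/ai 19): {"v":{"ai":19,"nz":24,"pl":92,"rz":54}}
After op 9 (add /v 30): {"v":30}
After op 10 (add /xe 88): {"v":30,"xe":88}
After op 11 (remove /xe): {"v":30}
After op 12 (remove /v): {}
After op 13 (add /p 19): {"p":19}
After op 14 (remove /p): {}
After op 15 (add /fte 27): {"fte":27}
After op 16 (add /fte 55): {"fte":55}
After op 17 (replace /fte 48): {"fte":48}
After op 18 (add /ms 73): {"fte":48,"ms":73}

Answer: {"fte":48,"ms":73}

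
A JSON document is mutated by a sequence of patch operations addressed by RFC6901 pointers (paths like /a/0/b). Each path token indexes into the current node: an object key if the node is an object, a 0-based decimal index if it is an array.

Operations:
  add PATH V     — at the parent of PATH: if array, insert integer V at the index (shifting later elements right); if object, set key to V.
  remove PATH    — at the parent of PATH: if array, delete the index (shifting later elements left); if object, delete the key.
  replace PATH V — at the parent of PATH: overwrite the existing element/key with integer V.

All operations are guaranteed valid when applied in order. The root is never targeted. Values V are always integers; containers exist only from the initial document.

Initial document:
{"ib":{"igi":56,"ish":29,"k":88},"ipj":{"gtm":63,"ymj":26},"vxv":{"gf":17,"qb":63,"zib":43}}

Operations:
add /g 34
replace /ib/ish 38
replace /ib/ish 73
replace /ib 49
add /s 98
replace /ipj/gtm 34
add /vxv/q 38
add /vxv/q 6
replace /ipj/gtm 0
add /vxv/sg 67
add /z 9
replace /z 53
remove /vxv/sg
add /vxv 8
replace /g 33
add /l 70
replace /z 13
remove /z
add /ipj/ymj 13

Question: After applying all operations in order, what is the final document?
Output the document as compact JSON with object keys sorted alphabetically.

After op 1 (add /g 34): {"g":34,"ib":{"igi":56,"ish":29,"k":88},"ipj":{"gtm":63,"ymj":26},"vxv":{"gf":17,"qb":63,"zib":43}}
After op 2 (replace /ib/ish 38): {"g":34,"ib":{"igi":56,"ish":38,"k":88},"ipj":{"gtm":63,"ymj":26},"vxv":{"gf":17,"qb":63,"zib":43}}
After op 3 (replace /ib/ish 73): {"g":34,"ib":{"igi":56,"ish":73,"k":88},"ipj":{"gtm":63,"ymj":26},"vxv":{"gf":17,"qb":63,"zib":43}}
After op 4 (replace /ib 49): {"g":34,"ib":49,"ipj":{"gtm":63,"ymj":26},"vxv":{"gf":17,"qb":63,"zib":43}}
After op 5 (add /s 98): {"g":34,"ib":49,"ipj":{"gtm":63,"ymj":26},"s":98,"vxv":{"gf":17,"qb":63,"zib":43}}
After op 6 (replace /ipj/gtm 34): {"g":34,"ib":49,"ipj":{"gtm":34,"ymj":26},"s":98,"vxv":{"gf":17,"qb":63,"zib":43}}
After op 7 (add /vxv/q 38): {"g":34,"ib":49,"ipj":{"gtm":34,"ymj":26},"s":98,"vxv":{"gf":17,"q":38,"qb":63,"zib":43}}
After op 8 (add /vxv/q 6): {"g":34,"ib":49,"ipj":{"gtm":34,"ymj":26},"s":98,"vxv":{"gf":17,"q":6,"qb":63,"zib":43}}
After op 9 (replace /ipj/gtm 0): {"g":34,"ib":49,"ipj":{"gtm":0,"ymj":26},"s":98,"vxv":{"gf":17,"q":6,"qb":63,"zib":43}}
After op 10 (add /vxv/sg 67): {"g":34,"ib":49,"ipj":{"gtm":0,"ymj":26},"s":98,"vxv":{"gf":17,"q":6,"qb":63,"sg":67,"zib":43}}
After op 11 (add /z 9): {"g":34,"ib":49,"ipj":{"gtm":0,"ymj":26},"s":98,"vxv":{"gf":17,"q":6,"qb":63,"sg":67,"zib":43},"z":9}
After op 12 (replace /z 53): {"g":34,"ib":49,"ipj":{"gtm":0,"ymj":26},"s":98,"vxv":{"gf":17,"q":6,"qb":63,"sg":67,"zib":43},"z":53}
After op 13 (remove /vxv/sg): {"g":34,"ib":49,"ipj":{"gtm":0,"ymj":26},"s":98,"vxv":{"gf":17,"q":6,"qb":63,"zib":43},"z":53}
After op 14 (add /vxv 8): {"g":34,"ib":49,"ipj":{"gtm":0,"ymj":26},"s":98,"vxv":8,"z":53}
After op 15 (replace /g 33): {"g":33,"ib":49,"ipj":{"gtm":0,"ymj":26},"s":98,"vxv":8,"z":53}
After op 16 (add /l 70): {"g":33,"ib":49,"ipj":{"gtm":0,"ymj":26},"l":70,"s":98,"vxv":8,"z":53}
After op 17 (replace /z 13): {"g":33,"ib":49,"ipj":{"gtm":0,"ymj":26},"l":70,"s":98,"vxv":8,"z":13}
After op 18 (remove /z): {"g":33,"ib":49,"ipj":{"gtm":0,"ymj":26},"l":70,"s":98,"vxv":8}
After op 19 (add /ipj/ymj 13): {"g":33,"ib":49,"ipj":{"gtm":0,"ymj":13},"l":70,"s":98,"vxv":8}

Answer: {"g":33,"ib":49,"ipj":{"gtm":0,"ymj":13},"l":70,"s":98,"vxv":8}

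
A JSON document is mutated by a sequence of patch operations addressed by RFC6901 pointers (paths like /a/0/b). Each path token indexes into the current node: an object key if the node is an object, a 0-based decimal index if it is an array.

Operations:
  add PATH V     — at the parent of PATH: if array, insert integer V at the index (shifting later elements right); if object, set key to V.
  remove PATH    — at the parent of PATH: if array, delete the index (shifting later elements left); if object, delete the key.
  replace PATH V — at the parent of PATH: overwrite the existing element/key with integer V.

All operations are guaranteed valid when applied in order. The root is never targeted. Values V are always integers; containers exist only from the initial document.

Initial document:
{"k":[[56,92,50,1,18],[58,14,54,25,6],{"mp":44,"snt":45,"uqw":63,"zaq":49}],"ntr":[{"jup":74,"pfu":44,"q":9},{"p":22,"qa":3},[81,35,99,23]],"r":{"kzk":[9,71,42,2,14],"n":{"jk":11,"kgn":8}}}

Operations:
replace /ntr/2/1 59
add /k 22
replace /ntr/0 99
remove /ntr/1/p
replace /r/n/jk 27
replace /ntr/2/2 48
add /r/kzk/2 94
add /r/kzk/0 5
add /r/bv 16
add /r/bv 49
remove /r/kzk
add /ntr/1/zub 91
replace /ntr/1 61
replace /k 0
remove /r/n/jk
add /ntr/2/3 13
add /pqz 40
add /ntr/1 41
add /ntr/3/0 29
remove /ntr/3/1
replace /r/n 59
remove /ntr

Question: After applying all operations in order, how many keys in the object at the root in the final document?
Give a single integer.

After op 1 (replace /ntr/2/1 59): {"k":[[56,92,50,1,18],[58,14,54,25,6],{"mp":44,"snt":45,"uqw":63,"zaq":49}],"ntr":[{"jup":74,"pfu":44,"q":9},{"p":22,"qa":3},[81,59,99,23]],"r":{"kzk":[9,71,42,2,14],"n":{"jk":11,"kgn":8}}}
After op 2 (add /k 22): {"k":22,"ntr":[{"jup":74,"pfu":44,"q":9},{"p":22,"qa":3},[81,59,99,23]],"r":{"kzk":[9,71,42,2,14],"n":{"jk":11,"kgn":8}}}
After op 3 (replace /ntr/0 99): {"k":22,"ntr":[99,{"p":22,"qa":3},[81,59,99,23]],"r":{"kzk":[9,71,42,2,14],"n":{"jk":11,"kgn":8}}}
After op 4 (remove /ntr/1/p): {"k":22,"ntr":[99,{"qa":3},[81,59,99,23]],"r":{"kzk":[9,71,42,2,14],"n":{"jk":11,"kgn":8}}}
After op 5 (replace /r/n/jk 27): {"k":22,"ntr":[99,{"qa":3},[81,59,99,23]],"r":{"kzk":[9,71,42,2,14],"n":{"jk":27,"kgn":8}}}
After op 6 (replace /ntr/2/2 48): {"k":22,"ntr":[99,{"qa":3},[81,59,48,23]],"r":{"kzk":[9,71,42,2,14],"n":{"jk":27,"kgn":8}}}
After op 7 (add /r/kzk/2 94): {"k":22,"ntr":[99,{"qa":3},[81,59,48,23]],"r":{"kzk":[9,71,94,42,2,14],"n":{"jk":27,"kgn":8}}}
After op 8 (add /r/kzk/0 5): {"k":22,"ntr":[99,{"qa":3},[81,59,48,23]],"r":{"kzk":[5,9,71,94,42,2,14],"n":{"jk":27,"kgn":8}}}
After op 9 (add /r/bv 16): {"k":22,"ntr":[99,{"qa":3},[81,59,48,23]],"r":{"bv":16,"kzk":[5,9,71,94,42,2,14],"n":{"jk":27,"kgn":8}}}
After op 10 (add /r/bv 49): {"k":22,"ntr":[99,{"qa":3},[81,59,48,23]],"r":{"bv":49,"kzk":[5,9,71,94,42,2,14],"n":{"jk":27,"kgn":8}}}
After op 11 (remove /r/kzk): {"k":22,"ntr":[99,{"qa":3},[81,59,48,23]],"r":{"bv":49,"n":{"jk":27,"kgn":8}}}
After op 12 (add /ntr/1/zub 91): {"k":22,"ntr":[99,{"qa":3,"zub":91},[81,59,48,23]],"r":{"bv":49,"n":{"jk":27,"kgn":8}}}
After op 13 (replace /ntr/1 61): {"k":22,"ntr":[99,61,[81,59,48,23]],"r":{"bv":49,"n":{"jk":27,"kgn":8}}}
After op 14 (replace /k 0): {"k":0,"ntr":[99,61,[81,59,48,23]],"r":{"bv":49,"n":{"jk":27,"kgn":8}}}
After op 15 (remove /r/n/jk): {"k":0,"ntr":[99,61,[81,59,48,23]],"r":{"bv":49,"n":{"kgn":8}}}
After op 16 (add /ntr/2/3 13): {"k":0,"ntr":[99,61,[81,59,48,13,23]],"r":{"bv":49,"n":{"kgn":8}}}
After op 17 (add /pqz 40): {"k":0,"ntr":[99,61,[81,59,48,13,23]],"pqz":40,"r":{"bv":49,"n":{"kgn":8}}}
After op 18 (add /ntr/1 41): {"k":0,"ntr":[99,41,61,[81,59,48,13,23]],"pqz":40,"r":{"bv":49,"n":{"kgn":8}}}
After op 19 (add /ntr/3/0 29): {"k":0,"ntr":[99,41,61,[29,81,59,48,13,23]],"pqz":40,"r":{"bv":49,"n":{"kgn":8}}}
After op 20 (remove /ntr/3/1): {"k":0,"ntr":[99,41,61,[29,59,48,13,23]],"pqz":40,"r":{"bv":49,"n":{"kgn":8}}}
After op 21 (replace /r/n 59): {"k":0,"ntr":[99,41,61,[29,59,48,13,23]],"pqz":40,"r":{"bv":49,"n":59}}
After op 22 (remove /ntr): {"k":0,"pqz":40,"r":{"bv":49,"n":59}}
Size at the root: 3

Answer: 3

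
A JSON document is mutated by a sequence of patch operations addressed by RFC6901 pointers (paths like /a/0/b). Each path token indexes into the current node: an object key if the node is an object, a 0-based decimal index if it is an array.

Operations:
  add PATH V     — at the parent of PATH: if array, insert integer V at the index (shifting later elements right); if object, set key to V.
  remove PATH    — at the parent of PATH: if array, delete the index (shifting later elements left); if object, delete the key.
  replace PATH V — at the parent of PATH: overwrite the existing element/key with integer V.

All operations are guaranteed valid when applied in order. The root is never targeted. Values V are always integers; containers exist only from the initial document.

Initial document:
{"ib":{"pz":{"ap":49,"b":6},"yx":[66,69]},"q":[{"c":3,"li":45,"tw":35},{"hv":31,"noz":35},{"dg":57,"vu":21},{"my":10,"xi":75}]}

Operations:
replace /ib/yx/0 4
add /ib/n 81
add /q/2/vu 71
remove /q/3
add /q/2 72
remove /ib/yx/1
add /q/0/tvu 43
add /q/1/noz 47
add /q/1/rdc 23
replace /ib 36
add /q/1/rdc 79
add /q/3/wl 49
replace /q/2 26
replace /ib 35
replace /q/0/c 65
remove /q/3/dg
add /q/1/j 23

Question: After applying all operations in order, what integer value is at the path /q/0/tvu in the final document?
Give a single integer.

After op 1 (replace /ib/yx/0 4): {"ib":{"pz":{"ap":49,"b":6},"yx":[4,69]},"q":[{"c":3,"li":45,"tw":35},{"hv":31,"noz":35},{"dg":57,"vu":21},{"my":10,"xi":75}]}
After op 2 (add /ib/n 81): {"ib":{"n":81,"pz":{"ap":49,"b":6},"yx":[4,69]},"q":[{"c":3,"li":45,"tw":35},{"hv":31,"noz":35},{"dg":57,"vu":21},{"my":10,"xi":75}]}
After op 3 (add /q/2/vu 71): {"ib":{"n":81,"pz":{"ap":49,"b":6},"yx":[4,69]},"q":[{"c":3,"li":45,"tw":35},{"hv":31,"noz":35},{"dg":57,"vu":71},{"my":10,"xi":75}]}
After op 4 (remove /q/3): {"ib":{"n":81,"pz":{"ap":49,"b":6},"yx":[4,69]},"q":[{"c":3,"li":45,"tw":35},{"hv":31,"noz":35},{"dg":57,"vu":71}]}
After op 5 (add /q/2 72): {"ib":{"n":81,"pz":{"ap":49,"b":6},"yx":[4,69]},"q":[{"c":3,"li":45,"tw":35},{"hv":31,"noz":35},72,{"dg":57,"vu":71}]}
After op 6 (remove /ib/yx/1): {"ib":{"n":81,"pz":{"ap":49,"b":6},"yx":[4]},"q":[{"c":3,"li":45,"tw":35},{"hv":31,"noz":35},72,{"dg":57,"vu":71}]}
After op 7 (add /q/0/tvu 43): {"ib":{"n":81,"pz":{"ap":49,"b":6},"yx":[4]},"q":[{"c":3,"li":45,"tvu":43,"tw":35},{"hv":31,"noz":35},72,{"dg":57,"vu":71}]}
After op 8 (add /q/1/noz 47): {"ib":{"n":81,"pz":{"ap":49,"b":6},"yx":[4]},"q":[{"c":3,"li":45,"tvu":43,"tw":35},{"hv":31,"noz":47},72,{"dg":57,"vu":71}]}
After op 9 (add /q/1/rdc 23): {"ib":{"n":81,"pz":{"ap":49,"b":6},"yx":[4]},"q":[{"c":3,"li":45,"tvu":43,"tw":35},{"hv":31,"noz":47,"rdc":23},72,{"dg":57,"vu":71}]}
After op 10 (replace /ib 36): {"ib":36,"q":[{"c":3,"li":45,"tvu":43,"tw":35},{"hv":31,"noz":47,"rdc":23},72,{"dg":57,"vu":71}]}
After op 11 (add /q/1/rdc 79): {"ib":36,"q":[{"c":3,"li":45,"tvu":43,"tw":35},{"hv":31,"noz":47,"rdc":79},72,{"dg":57,"vu":71}]}
After op 12 (add /q/3/wl 49): {"ib":36,"q":[{"c":3,"li":45,"tvu":43,"tw":35},{"hv":31,"noz":47,"rdc":79},72,{"dg":57,"vu":71,"wl":49}]}
After op 13 (replace /q/2 26): {"ib":36,"q":[{"c":3,"li":45,"tvu":43,"tw":35},{"hv":31,"noz":47,"rdc":79},26,{"dg":57,"vu":71,"wl":49}]}
After op 14 (replace /ib 35): {"ib":35,"q":[{"c":3,"li":45,"tvu":43,"tw":35},{"hv":31,"noz":47,"rdc":79},26,{"dg":57,"vu":71,"wl":49}]}
After op 15 (replace /q/0/c 65): {"ib":35,"q":[{"c":65,"li":45,"tvu":43,"tw":35},{"hv":31,"noz":47,"rdc":79},26,{"dg":57,"vu":71,"wl":49}]}
After op 16 (remove /q/3/dg): {"ib":35,"q":[{"c":65,"li":45,"tvu":43,"tw":35},{"hv":31,"noz":47,"rdc":79},26,{"vu":71,"wl":49}]}
After op 17 (add /q/1/j 23): {"ib":35,"q":[{"c":65,"li":45,"tvu":43,"tw":35},{"hv":31,"j":23,"noz":47,"rdc":79},26,{"vu":71,"wl":49}]}
Value at /q/0/tvu: 43

Answer: 43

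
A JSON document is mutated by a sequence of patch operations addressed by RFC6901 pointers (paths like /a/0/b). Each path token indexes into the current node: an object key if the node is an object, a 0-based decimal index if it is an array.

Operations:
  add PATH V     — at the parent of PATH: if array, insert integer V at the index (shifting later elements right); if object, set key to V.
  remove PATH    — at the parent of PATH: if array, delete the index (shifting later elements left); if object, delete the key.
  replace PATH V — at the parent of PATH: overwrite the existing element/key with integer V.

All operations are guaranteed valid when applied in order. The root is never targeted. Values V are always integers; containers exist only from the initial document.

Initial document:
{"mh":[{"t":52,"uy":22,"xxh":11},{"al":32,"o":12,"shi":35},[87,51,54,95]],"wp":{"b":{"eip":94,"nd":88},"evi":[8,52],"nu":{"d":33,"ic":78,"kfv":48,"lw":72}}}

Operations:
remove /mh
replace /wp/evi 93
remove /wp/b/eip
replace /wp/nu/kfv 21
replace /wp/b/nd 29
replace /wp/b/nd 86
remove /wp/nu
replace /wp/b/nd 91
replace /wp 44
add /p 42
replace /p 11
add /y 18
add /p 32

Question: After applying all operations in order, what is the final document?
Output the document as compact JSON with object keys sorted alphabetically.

Answer: {"p":32,"wp":44,"y":18}

Derivation:
After op 1 (remove /mh): {"wp":{"b":{"eip":94,"nd":88},"evi":[8,52],"nu":{"d":33,"ic":78,"kfv":48,"lw":72}}}
After op 2 (replace /wp/evi 93): {"wp":{"b":{"eip":94,"nd":88},"evi":93,"nu":{"d":33,"ic":78,"kfv":48,"lw":72}}}
After op 3 (remove /wp/b/eip): {"wp":{"b":{"nd":88},"evi":93,"nu":{"d":33,"ic":78,"kfv":48,"lw":72}}}
After op 4 (replace /wp/nu/kfv 21): {"wp":{"b":{"nd":88},"evi":93,"nu":{"d":33,"ic":78,"kfv":21,"lw":72}}}
After op 5 (replace /wp/b/nd 29): {"wp":{"b":{"nd":29},"evi":93,"nu":{"d":33,"ic":78,"kfv":21,"lw":72}}}
After op 6 (replace /wp/b/nd 86): {"wp":{"b":{"nd":86},"evi":93,"nu":{"d":33,"ic":78,"kfv":21,"lw":72}}}
After op 7 (remove /wp/nu): {"wp":{"b":{"nd":86},"evi":93}}
After op 8 (replace /wp/b/nd 91): {"wp":{"b":{"nd":91},"evi":93}}
After op 9 (replace /wp 44): {"wp":44}
After op 10 (add /p 42): {"p":42,"wp":44}
After op 11 (replace /p 11): {"p":11,"wp":44}
After op 12 (add /y 18): {"p":11,"wp":44,"y":18}
After op 13 (add /p 32): {"p":32,"wp":44,"y":18}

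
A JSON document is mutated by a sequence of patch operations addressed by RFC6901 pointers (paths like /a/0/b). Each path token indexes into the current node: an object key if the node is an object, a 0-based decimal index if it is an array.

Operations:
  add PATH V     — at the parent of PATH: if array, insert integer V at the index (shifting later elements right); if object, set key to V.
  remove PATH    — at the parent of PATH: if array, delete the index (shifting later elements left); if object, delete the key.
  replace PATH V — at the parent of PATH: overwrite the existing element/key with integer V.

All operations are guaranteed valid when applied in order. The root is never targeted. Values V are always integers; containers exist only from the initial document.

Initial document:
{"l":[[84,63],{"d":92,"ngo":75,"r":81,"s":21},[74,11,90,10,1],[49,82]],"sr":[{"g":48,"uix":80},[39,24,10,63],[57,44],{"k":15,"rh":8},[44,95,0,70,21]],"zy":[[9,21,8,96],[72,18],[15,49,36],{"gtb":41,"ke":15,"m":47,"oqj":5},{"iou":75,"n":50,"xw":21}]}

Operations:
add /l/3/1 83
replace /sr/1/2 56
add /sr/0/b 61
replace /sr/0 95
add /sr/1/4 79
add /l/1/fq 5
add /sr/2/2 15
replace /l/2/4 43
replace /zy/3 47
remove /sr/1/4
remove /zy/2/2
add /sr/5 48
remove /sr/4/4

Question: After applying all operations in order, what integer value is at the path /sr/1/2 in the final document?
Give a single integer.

Answer: 56

Derivation:
After op 1 (add /l/3/1 83): {"l":[[84,63],{"d":92,"ngo":75,"r":81,"s":21},[74,11,90,10,1],[49,83,82]],"sr":[{"g":48,"uix":80},[39,24,10,63],[57,44],{"k":15,"rh":8},[44,95,0,70,21]],"zy":[[9,21,8,96],[72,18],[15,49,36],{"gtb":41,"ke":15,"m":47,"oqj":5},{"iou":75,"n":50,"xw":21}]}
After op 2 (replace /sr/1/2 56): {"l":[[84,63],{"d":92,"ngo":75,"r":81,"s":21},[74,11,90,10,1],[49,83,82]],"sr":[{"g":48,"uix":80},[39,24,56,63],[57,44],{"k":15,"rh":8},[44,95,0,70,21]],"zy":[[9,21,8,96],[72,18],[15,49,36],{"gtb":41,"ke":15,"m":47,"oqj":5},{"iou":75,"n":50,"xw":21}]}
After op 3 (add /sr/0/b 61): {"l":[[84,63],{"d":92,"ngo":75,"r":81,"s":21},[74,11,90,10,1],[49,83,82]],"sr":[{"b":61,"g":48,"uix":80},[39,24,56,63],[57,44],{"k":15,"rh":8},[44,95,0,70,21]],"zy":[[9,21,8,96],[72,18],[15,49,36],{"gtb":41,"ke":15,"m":47,"oqj":5},{"iou":75,"n":50,"xw":21}]}
After op 4 (replace /sr/0 95): {"l":[[84,63],{"d":92,"ngo":75,"r":81,"s":21},[74,11,90,10,1],[49,83,82]],"sr":[95,[39,24,56,63],[57,44],{"k":15,"rh":8},[44,95,0,70,21]],"zy":[[9,21,8,96],[72,18],[15,49,36],{"gtb":41,"ke":15,"m":47,"oqj":5},{"iou":75,"n":50,"xw":21}]}
After op 5 (add /sr/1/4 79): {"l":[[84,63],{"d":92,"ngo":75,"r":81,"s":21},[74,11,90,10,1],[49,83,82]],"sr":[95,[39,24,56,63,79],[57,44],{"k":15,"rh":8},[44,95,0,70,21]],"zy":[[9,21,8,96],[72,18],[15,49,36],{"gtb":41,"ke":15,"m":47,"oqj":5},{"iou":75,"n":50,"xw":21}]}
After op 6 (add /l/1/fq 5): {"l":[[84,63],{"d":92,"fq":5,"ngo":75,"r":81,"s":21},[74,11,90,10,1],[49,83,82]],"sr":[95,[39,24,56,63,79],[57,44],{"k":15,"rh":8},[44,95,0,70,21]],"zy":[[9,21,8,96],[72,18],[15,49,36],{"gtb":41,"ke":15,"m":47,"oqj":5},{"iou":75,"n":50,"xw":21}]}
After op 7 (add /sr/2/2 15): {"l":[[84,63],{"d":92,"fq":5,"ngo":75,"r":81,"s":21},[74,11,90,10,1],[49,83,82]],"sr":[95,[39,24,56,63,79],[57,44,15],{"k":15,"rh":8},[44,95,0,70,21]],"zy":[[9,21,8,96],[72,18],[15,49,36],{"gtb":41,"ke":15,"m":47,"oqj":5},{"iou":75,"n":50,"xw":21}]}
After op 8 (replace /l/2/4 43): {"l":[[84,63],{"d":92,"fq":5,"ngo":75,"r":81,"s":21},[74,11,90,10,43],[49,83,82]],"sr":[95,[39,24,56,63,79],[57,44,15],{"k":15,"rh":8},[44,95,0,70,21]],"zy":[[9,21,8,96],[72,18],[15,49,36],{"gtb":41,"ke":15,"m":47,"oqj":5},{"iou":75,"n":50,"xw":21}]}
After op 9 (replace /zy/3 47): {"l":[[84,63],{"d":92,"fq":5,"ngo":75,"r":81,"s":21},[74,11,90,10,43],[49,83,82]],"sr":[95,[39,24,56,63,79],[57,44,15],{"k":15,"rh":8},[44,95,0,70,21]],"zy":[[9,21,8,96],[72,18],[15,49,36],47,{"iou":75,"n":50,"xw":21}]}
After op 10 (remove /sr/1/4): {"l":[[84,63],{"d":92,"fq":5,"ngo":75,"r":81,"s":21},[74,11,90,10,43],[49,83,82]],"sr":[95,[39,24,56,63],[57,44,15],{"k":15,"rh":8},[44,95,0,70,21]],"zy":[[9,21,8,96],[72,18],[15,49,36],47,{"iou":75,"n":50,"xw":21}]}
After op 11 (remove /zy/2/2): {"l":[[84,63],{"d":92,"fq":5,"ngo":75,"r":81,"s":21},[74,11,90,10,43],[49,83,82]],"sr":[95,[39,24,56,63],[57,44,15],{"k":15,"rh":8},[44,95,0,70,21]],"zy":[[9,21,8,96],[72,18],[15,49],47,{"iou":75,"n":50,"xw":21}]}
After op 12 (add /sr/5 48): {"l":[[84,63],{"d":92,"fq":5,"ngo":75,"r":81,"s":21},[74,11,90,10,43],[49,83,82]],"sr":[95,[39,24,56,63],[57,44,15],{"k":15,"rh":8},[44,95,0,70,21],48],"zy":[[9,21,8,96],[72,18],[15,49],47,{"iou":75,"n":50,"xw":21}]}
After op 13 (remove /sr/4/4): {"l":[[84,63],{"d":92,"fq":5,"ngo":75,"r":81,"s":21},[74,11,90,10,43],[49,83,82]],"sr":[95,[39,24,56,63],[57,44,15],{"k":15,"rh":8},[44,95,0,70],48],"zy":[[9,21,8,96],[72,18],[15,49],47,{"iou":75,"n":50,"xw":21}]}
Value at /sr/1/2: 56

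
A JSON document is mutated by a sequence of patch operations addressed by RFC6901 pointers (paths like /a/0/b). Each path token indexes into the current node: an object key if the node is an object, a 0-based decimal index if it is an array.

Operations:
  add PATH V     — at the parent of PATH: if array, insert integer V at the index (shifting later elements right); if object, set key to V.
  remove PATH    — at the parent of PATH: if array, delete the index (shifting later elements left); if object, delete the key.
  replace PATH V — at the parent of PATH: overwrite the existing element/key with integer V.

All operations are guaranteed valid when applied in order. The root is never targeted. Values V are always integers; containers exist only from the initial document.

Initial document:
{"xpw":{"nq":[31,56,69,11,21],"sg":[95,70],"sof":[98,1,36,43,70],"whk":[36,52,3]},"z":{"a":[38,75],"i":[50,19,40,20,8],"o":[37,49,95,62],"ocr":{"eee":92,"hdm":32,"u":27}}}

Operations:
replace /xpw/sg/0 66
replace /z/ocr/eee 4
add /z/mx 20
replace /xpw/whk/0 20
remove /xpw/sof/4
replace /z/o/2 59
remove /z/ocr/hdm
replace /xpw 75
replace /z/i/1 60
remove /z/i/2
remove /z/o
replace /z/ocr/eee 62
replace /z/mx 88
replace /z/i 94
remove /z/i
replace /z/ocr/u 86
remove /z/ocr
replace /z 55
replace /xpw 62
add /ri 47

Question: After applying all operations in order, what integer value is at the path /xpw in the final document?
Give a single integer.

Answer: 62

Derivation:
After op 1 (replace /xpw/sg/0 66): {"xpw":{"nq":[31,56,69,11,21],"sg":[66,70],"sof":[98,1,36,43,70],"whk":[36,52,3]},"z":{"a":[38,75],"i":[50,19,40,20,8],"o":[37,49,95,62],"ocr":{"eee":92,"hdm":32,"u":27}}}
After op 2 (replace /z/ocr/eee 4): {"xpw":{"nq":[31,56,69,11,21],"sg":[66,70],"sof":[98,1,36,43,70],"whk":[36,52,3]},"z":{"a":[38,75],"i":[50,19,40,20,8],"o":[37,49,95,62],"ocr":{"eee":4,"hdm":32,"u":27}}}
After op 3 (add /z/mx 20): {"xpw":{"nq":[31,56,69,11,21],"sg":[66,70],"sof":[98,1,36,43,70],"whk":[36,52,3]},"z":{"a":[38,75],"i":[50,19,40,20,8],"mx":20,"o":[37,49,95,62],"ocr":{"eee":4,"hdm":32,"u":27}}}
After op 4 (replace /xpw/whk/0 20): {"xpw":{"nq":[31,56,69,11,21],"sg":[66,70],"sof":[98,1,36,43,70],"whk":[20,52,3]},"z":{"a":[38,75],"i":[50,19,40,20,8],"mx":20,"o":[37,49,95,62],"ocr":{"eee":4,"hdm":32,"u":27}}}
After op 5 (remove /xpw/sof/4): {"xpw":{"nq":[31,56,69,11,21],"sg":[66,70],"sof":[98,1,36,43],"whk":[20,52,3]},"z":{"a":[38,75],"i":[50,19,40,20,8],"mx":20,"o":[37,49,95,62],"ocr":{"eee":4,"hdm":32,"u":27}}}
After op 6 (replace /z/o/2 59): {"xpw":{"nq":[31,56,69,11,21],"sg":[66,70],"sof":[98,1,36,43],"whk":[20,52,3]},"z":{"a":[38,75],"i":[50,19,40,20,8],"mx":20,"o":[37,49,59,62],"ocr":{"eee":4,"hdm":32,"u":27}}}
After op 7 (remove /z/ocr/hdm): {"xpw":{"nq":[31,56,69,11,21],"sg":[66,70],"sof":[98,1,36,43],"whk":[20,52,3]},"z":{"a":[38,75],"i":[50,19,40,20,8],"mx":20,"o":[37,49,59,62],"ocr":{"eee":4,"u":27}}}
After op 8 (replace /xpw 75): {"xpw":75,"z":{"a":[38,75],"i":[50,19,40,20,8],"mx":20,"o":[37,49,59,62],"ocr":{"eee":4,"u":27}}}
After op 9 (replace /z/i/1 60): {"xpw":75,"z":{"a":[38,75],"i":[50,60,40,20,8],"mx":20,"o":[37,49,59,62],"ocr":{"eee":4,"u":27}}}
After op 10 (remove /z/i/2): {"xpw":75,"z":{"a":[38,75],"i":[50,60,20,8],"mx":20,"o":[37,49,59,62],"ocr":{"eee":4,"u":27}}}
After op 11 (remove /z/o): {"xpw":75,"z":{"a":[38,75],"i":[50,60,20,8],"mx":20,"ocr":{"eee":4,"u":27}}}
After op 12 (replace /z/ocr/eee 62): {"xpw":75,"z":{"a":[38,75],"i":[50,60,20,8],"mx":20,"ocr":{"eee":62,"u":27}}}
After op 13 (replace /z/mx 88): {"xpw":75,"z":{"a":[38,75],"i":[50,60,20,8],"mx":88,"ocr":{"eee":62,"u":27}}}
After op 14 (replace /z/i 94): {"xpw":75,"z":{"a":[38,75],"i":94,"mx":88,"ocr":{"eee":62,"u":27}}}
After op 15 (remove /z/i): {"xpw":75,"z":{"a":[38,75],"mx":88,"ocr":{"eee":62,"u":27}}}
After op 16 (replace /z/ocr/u 86): {"xpw":75,"z":{"a":[38,75],"mx":88,"ocr":{"eee":62,"u":86}}}
After op 17 (remove /z/ocr): {"xpw":75,"z":{"a":[38,75],"mx":88}}
After op 18 (replace /z 55): {"xpw":75,"z":55}
After op 19 (replace /xpw 62): {"xpw":62,"z":55}
After op 20 (add /ri 47): {"ri":47,"xpw":62,"z":55}
Value at /xpw: 62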